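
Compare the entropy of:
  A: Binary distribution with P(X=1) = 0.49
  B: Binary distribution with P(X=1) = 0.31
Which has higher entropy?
A

For binary distributions, entropy is maximized at p=0.5 and decreases as p moves toward 0 or 1.

H(A) = H(0.49) = 0.9997 bits
H(B) = H(0.31) = 0.8932 bits

Distribution A (p=0.49) is closer to uniform (p=0.5), so it has higher entropy.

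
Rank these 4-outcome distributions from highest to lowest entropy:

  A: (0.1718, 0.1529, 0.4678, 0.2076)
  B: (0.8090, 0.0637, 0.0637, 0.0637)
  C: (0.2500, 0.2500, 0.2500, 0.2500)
C > A > B

Key insight: Entropy is maximized by uniform distributions and minimized by concentrated distributions.

- Uniform distributions have maximum entropy log₂(4) = 2.0000 bits
- The more "peaked" or concentrated a distribution, the lower its entropy

Entropies:
  H(A) = 1.8344 bits
  H(B) = 1.0063 bits
  H(C) = 2.0000 bits

Ranking: C > A > B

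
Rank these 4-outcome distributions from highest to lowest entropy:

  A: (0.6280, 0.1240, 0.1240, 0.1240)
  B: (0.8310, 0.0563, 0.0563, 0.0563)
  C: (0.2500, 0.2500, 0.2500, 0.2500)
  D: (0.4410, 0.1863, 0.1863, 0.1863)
C > D > A > B

Key insight: Entropy is maximized by uniform distributions and minimized by concentrated distributions.

Entropies:
  H(A) = 1.5418 bits
  H(B) = 0.9233 bits
  H(C) = 2.0000 bits
  H(D) = 1.8759 bits

Ranking: C > D > A > B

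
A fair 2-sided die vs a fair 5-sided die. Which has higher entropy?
5-sided die

Both are uniform distributions; for uniform over n outcomes, H = log₂(n). H(2-sided) = log₂(2) = 1.000 bits and H(5-sided) = log₂(5) = 2.322 bits. More outcomes in a uniform distribution means higher entropy.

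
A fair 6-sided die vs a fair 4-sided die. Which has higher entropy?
6-sided die

Both are uniform distributions; for uniform over n outcomes, H = log₂(n). H(6-sided) = log₂(6) = 2.585 bits and H(4-sided) = log₂(4) = 2.000 bits. More outcomes in a uniform distribution means higher entropy.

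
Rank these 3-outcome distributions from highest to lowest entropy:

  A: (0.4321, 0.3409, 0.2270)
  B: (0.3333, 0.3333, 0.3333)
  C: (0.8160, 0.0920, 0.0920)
B > A > C

Key insight: Entropy is maximized by uniform distributions and minimized by concentrated distributions.

- Uniform distributions have maximum entropy log₂(3) = 1.5850 bits
- The more "peaked" or concentrated a distribution, the lower its entropy

Entropies:
  H(A) = 1.5380 bits
  H(B) = 1.5850 bits
  H(C) = 0.8727 bits

Ranking: B > A > C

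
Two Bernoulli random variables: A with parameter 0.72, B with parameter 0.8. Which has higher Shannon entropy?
A

For binary distributions, entropy is maximized at p=0.5 and decreases as p moves toward 0 or 1.

H(A) = H(0.72) = 0.8555 bits
H(B) = H(0.8) = 0.7219 bits

Distribution A (p=0.72) is closer to uniform (p=0.5), so it has higher entropy.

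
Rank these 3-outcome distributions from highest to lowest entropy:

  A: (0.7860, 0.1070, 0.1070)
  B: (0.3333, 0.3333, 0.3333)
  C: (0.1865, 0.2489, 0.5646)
B > C > A

Key insight: Entropy is maximized by uniform distributions and minimized by concentrated distributions.

- Uniform distributions have maximum entropy log₂(3) = 1.5850 bits
- The more "peaked" or concentrated a distribution, the lower its entropy

Entropies:
  H(A) = 0.9631 bits
  H(B) = 1.5850 bits
  H(C) = 1.4168 bits

Ranking: B > C > A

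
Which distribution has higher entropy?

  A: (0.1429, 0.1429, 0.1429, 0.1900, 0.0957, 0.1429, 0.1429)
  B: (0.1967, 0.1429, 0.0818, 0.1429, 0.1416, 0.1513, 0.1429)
A

Both distributions are close to uniform, making this a harder comparison.

H(A) = 2.7845 bits
H(B) = 2.7717 bits

The distribution closer to uniform has higher entropy.
Answer: A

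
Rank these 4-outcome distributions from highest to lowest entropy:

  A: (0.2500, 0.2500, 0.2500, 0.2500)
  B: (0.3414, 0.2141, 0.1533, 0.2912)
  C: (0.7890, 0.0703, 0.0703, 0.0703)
A > B > C

Key insight: Entropy is maximized by uniform distributions and minimized by concentrated distributions.

- Uniform distributions have maximum entropy log₂(4) = 2.0000 bits
- The more "peaked" or concentrated a distribution, the lower its entropy

Entropies:
  H(A) = 2.0000 bits
  H(B) = 1.9385 bits
  H(C) = 1.0778 bits

Ranking: A > B > C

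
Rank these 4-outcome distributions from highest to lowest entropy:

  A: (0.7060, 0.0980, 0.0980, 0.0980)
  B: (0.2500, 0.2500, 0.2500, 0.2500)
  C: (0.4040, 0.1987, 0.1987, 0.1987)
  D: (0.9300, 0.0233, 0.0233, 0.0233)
B > C > A > D

Key insight: Entropy is maximized by uniform distributions and minimized by concentrated distributions.

Entropies:
  H(A) = 1.3398 bits
  H(B) = 2.0000 bits
  H(C) = 1.9179 bits
  H(D) = 0.4769 bits

Ranking: B > C > A > D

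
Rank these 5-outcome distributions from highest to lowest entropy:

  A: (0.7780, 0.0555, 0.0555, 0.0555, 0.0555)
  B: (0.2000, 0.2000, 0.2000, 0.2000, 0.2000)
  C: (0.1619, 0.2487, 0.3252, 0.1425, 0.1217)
B > C > A

Key insight: Entropy is maximized by uniform distributions and minimized by concentrated distributions.

- Uniform distributions have maximum entropy log₂(5) = 2.3219 bits
- The more "peaked" or concentrated a distribution, the lower its entropy

Entropies:
  H(A) = 1.2078 bits
  H(B) = 2.3219 bits
  H(C) = 2.2219 bits

Ranking: B > C > A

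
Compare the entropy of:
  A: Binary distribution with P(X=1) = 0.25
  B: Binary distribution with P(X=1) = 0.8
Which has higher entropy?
A

For binary distributions, entropy is maximized at p=0.5 and decreases as p moves toward 0 or 1.

H(A) = H(0.25) = 0.8113 bits
H(B) = H(0.8) = 0.7219 bits

Distribution A (p=0.25) is closer to uniform (p=0.5), so it has higher entropy.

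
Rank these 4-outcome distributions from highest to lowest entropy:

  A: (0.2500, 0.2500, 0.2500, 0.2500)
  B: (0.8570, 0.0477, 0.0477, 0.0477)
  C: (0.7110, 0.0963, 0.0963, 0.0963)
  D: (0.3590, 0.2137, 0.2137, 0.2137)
A > D > C > B

Key insight: Entropy is maximized by uniform distributions and minimized by concentrated distributions.

Entropies:
  H(A) = 2.0000 bits
  H(B) = 0.8187 bits
  H(C) = 1.3255 bits
  H(D) = 1.9578 bits

Ranking: A > D > C > B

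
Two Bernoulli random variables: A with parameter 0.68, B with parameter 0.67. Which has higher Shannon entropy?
B

For binary distributions, entropy is maximized at p=0.5 and decreases as p moves toward 0 or 1.

H(A) = H(0.68) = 0.9044 bits
H(B) = H(0.67) = 0.9149 bits

Distribution B (p=0.67) is closer to uniform (p=0.5), so it has higher entropy.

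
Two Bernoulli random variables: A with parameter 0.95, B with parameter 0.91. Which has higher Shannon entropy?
B

For binary distributions, entropy is maximized at p=0.5 and decreases as p moves toward 0 or 1.

H(A) = H(0.95) = 0.2864 bits
H(B) = H(0.91) = 0.4365 bits

Distribution B (p=0.91) is closer to uniform (p=0.5), so it has higher entropy.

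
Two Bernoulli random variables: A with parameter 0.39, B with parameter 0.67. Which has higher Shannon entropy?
A

For binary distributions, entropy is maximized at p=0.5 and decreases as p moves toward 0 or 1.

H(A) = H(0.39) = 0.9648 bits
H(B) = H(0.67) = 0.9149 bits

Distribution A (p=0.39) is closer to uniform (p=0.5), so it has higher entropy.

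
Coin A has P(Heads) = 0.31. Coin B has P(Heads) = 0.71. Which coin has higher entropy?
A

For binary distributions, entropy is maximized at p=0.5 and decreases as p moves toward 0 or 1.

H(A) = H(0.31) = 0.8932 bits
H(B) = H(0.71) = 0.8687 bits

Distribution A (p=0.31) is closer to uniform (p=0.5), so it has higher entropy.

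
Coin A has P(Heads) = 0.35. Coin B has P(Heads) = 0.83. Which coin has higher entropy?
A

For binary distributions, entropy is maximized at p=0.5 and decreases as p moves toward 0 or 1.

H(A) = H(0.35) = 0.9341 bits
H(B) = H(0.83) = 0.6577 bits

Distribution A (p=0.35) is closer to uniform (p=0.5), so it has higher entropy.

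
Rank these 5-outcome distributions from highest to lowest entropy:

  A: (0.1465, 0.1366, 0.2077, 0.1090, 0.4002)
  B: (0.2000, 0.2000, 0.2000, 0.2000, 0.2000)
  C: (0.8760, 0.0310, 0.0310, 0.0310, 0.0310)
B > A > C

Key insight: Entropy is maximized by uniform distributions and minimized by concentrated distributions.

- Uniform distributions have maximum entropy log₂(5) = 2.3219 bits
- The more "peaked" or concentrated a distribution, the lower its entropy

Entropies:
  H(A) = 2.1464 bits
  H(B) = 2.3219 bits
  H(C) = 0.7888 bits

Ranking: B > A > C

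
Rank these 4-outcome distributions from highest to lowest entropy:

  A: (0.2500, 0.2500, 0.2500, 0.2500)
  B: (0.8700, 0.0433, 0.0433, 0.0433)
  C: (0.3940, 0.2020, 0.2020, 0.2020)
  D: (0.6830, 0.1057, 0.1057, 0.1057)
A > C > D > B

Key insight: Entropy is maximized by uniform distributions and minimized by concentrated distributions.

Entropies:
  H(A) = 2.0000 bits
  H(B) = 0.7635 bits
  H(C) = 1.9278 bits
  H(D) = 1.4035 bits

Ranking: A > C > D > B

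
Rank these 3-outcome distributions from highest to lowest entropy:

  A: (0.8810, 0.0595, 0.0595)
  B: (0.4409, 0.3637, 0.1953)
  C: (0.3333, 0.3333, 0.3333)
C > B > A

Key insight: Entropy is maximized by uniform distributions and minimized by concentrated distributions.

- Uniform distributions have maximum entropy log₂(3) = 1.5850 bits
- The more "peaked" or concentrated a distribution, the lower its entropy

Entropies:
  H(A) = 0.6455 bits
  H(B) = 1.5118 bits
  H(C) = 1.5850 bits

Ranking: C > B > A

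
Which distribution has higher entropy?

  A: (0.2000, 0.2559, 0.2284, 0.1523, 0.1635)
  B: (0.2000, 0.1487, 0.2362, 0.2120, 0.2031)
B

Both distributions are close to uniform, making this a harder comparison.

H(A) = 2.2947 bits
H(B) = 2.3065 bits

The distribution closer to uniform has higher entropy.
Answer: B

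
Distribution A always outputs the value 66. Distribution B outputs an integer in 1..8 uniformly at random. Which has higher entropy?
B

A is deterministic, so H(A) = 0. B is uniform over 8 outcomes, so H(B) = log₂(8) = 3.000 bits. Any distribution with genuine randomness has higher entropy than a deterministic one.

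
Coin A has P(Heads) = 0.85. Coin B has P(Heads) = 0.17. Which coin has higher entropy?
B

For binary distributions, entropy is maximized at p=0.5 and decreases as p moves toward 0 or 1.

H(A) = H(0.85) = 0.6098 bits
H(B) = H(0.17) = 0.6577 bits

Distribution B (p=0.17) is closer to uniform (p=0.5), so it has higher entropy.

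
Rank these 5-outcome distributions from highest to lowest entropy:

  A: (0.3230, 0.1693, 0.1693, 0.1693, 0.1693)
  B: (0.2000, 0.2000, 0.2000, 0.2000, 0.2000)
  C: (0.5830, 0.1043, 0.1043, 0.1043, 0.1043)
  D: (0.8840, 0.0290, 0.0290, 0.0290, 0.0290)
B > A > C > D

Key insight: Entropy is maximized by uniform distributions and minimized by concentrated distributions.

Entropies:
  H(A) = 2.2616 bits
  H(B) = 2.3219 bits
  H(C) = 1.8140 bits
  H(D) = 0.7498 bits

Ranking: B > A > C > D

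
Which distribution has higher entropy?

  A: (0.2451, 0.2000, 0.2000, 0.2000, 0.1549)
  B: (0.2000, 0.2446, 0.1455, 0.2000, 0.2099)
A

Both distributions are close to uniform, making this a harder comparison.

H(A) = 2.3071 bits
H(B) = 2.3030 bits

The distribution closer to uniform has higher entropy.
Answer: A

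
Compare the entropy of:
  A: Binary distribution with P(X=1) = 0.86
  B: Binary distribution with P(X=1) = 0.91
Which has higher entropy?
A

For binary distributions, entropy is maximized at p=0.5 and decreases as p moves toward 0 or 1.

H(A) = H(0.86) = 0.5842 bits
H(B) = H(0.91) = 0.4365 bits

Distribution A (p=0.86) is closer to uniform (p=0.5), so it has higher entropy.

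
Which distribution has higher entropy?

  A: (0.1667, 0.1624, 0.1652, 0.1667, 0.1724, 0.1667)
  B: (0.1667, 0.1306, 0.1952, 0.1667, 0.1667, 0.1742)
A

Both distributions are close to uniform, making this a harder comparison.

H(A) = 2.5847 bits
H(B) = 2.5753 bits

The distribution closer to uniform has higher entropy.
Answer: A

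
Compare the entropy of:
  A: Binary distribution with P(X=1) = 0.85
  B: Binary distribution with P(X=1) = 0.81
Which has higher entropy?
B

For binary distributions, entropy is maximized at p=0.5 and decreases as p moves toward 0 or 1.

H(A) = H(0.85) = 0.6098 bits
H(B) = H(0.81) = 0.7015 bits

Distribution B (p=0.81) is closer to uniform (p=0.5), so it has higher entropy.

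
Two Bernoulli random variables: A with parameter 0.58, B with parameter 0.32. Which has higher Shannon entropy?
A

For binary distributions, entropy is maximized at p=0.5 and decreases as p moves toward 0 or 1.

H(A) = H(0.58) = 0.9815 bits
H(B) = H(0.32) = 0.9044 bits

Distribution A (p=0.58) is closer to uniform (p=0.5), so it has higher entropy.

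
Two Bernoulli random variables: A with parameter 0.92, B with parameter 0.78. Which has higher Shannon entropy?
B

For binary distributions, entropy is maximized at p=0.5 and decreases as p moves toward 0 or 1.

H(A) = H(0.92) = 0.4022 bits
H(B) = H(0.78) = 0.7602 bits

Distribution B (p=0.78) is closer to uniform (p=0.5), so it has higher entropy.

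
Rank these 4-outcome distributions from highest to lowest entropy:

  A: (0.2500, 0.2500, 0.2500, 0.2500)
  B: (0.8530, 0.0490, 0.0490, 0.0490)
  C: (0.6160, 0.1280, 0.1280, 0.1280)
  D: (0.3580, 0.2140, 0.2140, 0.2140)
A > D > C > B

Key insight: Entropy is maximized by uniform distributions and minimized by concentrated distributions.

Entropies:
  H(A) = 2.0000 bits
  H(B) = 0.8353 bits
  H(C) = 1.5694 bits
  H(D) = 1.9586 bits

Ranking: A > D > C > B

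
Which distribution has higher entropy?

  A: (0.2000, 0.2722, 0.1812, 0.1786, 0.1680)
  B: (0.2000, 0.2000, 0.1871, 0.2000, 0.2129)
B

Both distributions are close to uniform, making this a harder comparison.

H(A) = 2.2981 bits
H(B) = 2.3207 bits

The distribution closer to uniform has higher entropy.
Answer: B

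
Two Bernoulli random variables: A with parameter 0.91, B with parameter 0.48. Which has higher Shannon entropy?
B

For binary distributions, entropy is maximized at p=0.5 and decreases as p moves toward 0 or 1.

H(A) = H(0.91) = 0.4365 bits
H(B) = H(0.48) = 0.9988 bits

Distribution B (p=0.48) is closer to uniform (p=0.5), so it has higher entropy.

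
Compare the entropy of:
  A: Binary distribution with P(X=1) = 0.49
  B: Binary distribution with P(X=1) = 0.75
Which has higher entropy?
A

For binary distributions, entropy is maximized at p=0.5 and decreases as p moves toward 0 or 1.

H(A) = H(0.49) = 0.9997 bits
H(B) = H(0.75) = 0.8113 bits

Distribution A (p=0.49) is closer to uniform (p=0.5), so it has higher entropy.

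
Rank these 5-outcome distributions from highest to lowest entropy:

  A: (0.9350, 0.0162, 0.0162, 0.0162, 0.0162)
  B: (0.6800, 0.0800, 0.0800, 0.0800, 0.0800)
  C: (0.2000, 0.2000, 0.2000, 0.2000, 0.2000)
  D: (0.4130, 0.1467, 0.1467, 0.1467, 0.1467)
C > D > B > A

Key insight: Entropy is maximized by uniform distributions and minimized by concentrated distributions.

Entropies:
  H(A) = 0.4770 bits
  H(B) = 1.5444 bits
  H(C) = 2.3219 bits
  H(D) = 2.1520 bits

Ranking: C > D > B > A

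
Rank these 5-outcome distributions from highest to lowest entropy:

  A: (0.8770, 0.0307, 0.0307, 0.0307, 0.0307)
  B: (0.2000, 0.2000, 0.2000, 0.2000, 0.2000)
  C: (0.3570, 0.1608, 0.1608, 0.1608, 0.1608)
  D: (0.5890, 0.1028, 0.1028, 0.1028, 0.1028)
B > C > D > A

Key insight: Entropy is maximized by uniform distributions and minimized by concentrated distributions.

Entropies:
  H(A) = 0.7839 bits
  H(B) = 2.3219 bits
  H(C) = 2.2262 bits
  H(D) = 1.7990 bits

Ranking: B > C > D > A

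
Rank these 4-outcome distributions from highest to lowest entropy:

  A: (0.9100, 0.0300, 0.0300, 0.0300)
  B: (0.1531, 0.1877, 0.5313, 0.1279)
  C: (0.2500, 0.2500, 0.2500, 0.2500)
C > B > A

Key insight: Entropy is maximized by uniform distributions and minimized by concentrated distributions.

- Uniform distributions have maximum entropy log₂(4) = 2.0000 bits
- The more "peaked" or concentrated a distribution, the lower its entropy

Entropies:
  H(A) = 0.5791 bits
  H(B) = 1.7317 bits
  H(C) = 2.0000 bits

Ranking: C > B > A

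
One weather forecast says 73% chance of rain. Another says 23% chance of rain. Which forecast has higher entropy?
73% forecast

Treat each forecast as a Bernoulli distribution. Binary entropy is maximized at p=0.5 and falls off symmetrically toward 0 or 1. The 73% forecast is closer to 50%, so it is more uncertain. H(73%) ≈ 0.841 bits, H(23%) ≈ 0.778 bits.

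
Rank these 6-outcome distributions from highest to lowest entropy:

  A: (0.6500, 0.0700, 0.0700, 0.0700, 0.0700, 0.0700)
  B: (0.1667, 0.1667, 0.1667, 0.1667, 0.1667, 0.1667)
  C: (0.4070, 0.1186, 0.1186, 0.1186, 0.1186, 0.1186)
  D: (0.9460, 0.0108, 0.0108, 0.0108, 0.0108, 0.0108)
B > C > A > D

Key insight: Entropy is maximized by uniform distributions and minimized by concentrated distributions.

Entropies:
  H(A) = 1.7467 bits
  H(B) = 2.5850 bits
  H(C) = 2.3518 bits
  H(D) = 0.4285 bits

Ranking: B > C > A > D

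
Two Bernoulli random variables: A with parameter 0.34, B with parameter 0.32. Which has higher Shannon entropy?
A

For binary distributions, entropy is maximized at p=0.5 and decreases as p moves toward 0 or 1.

H(A) = H(0.34) = 0.9248 bits
H(B) = H(0.32) = 0.9044 bits

Distribution A (p=0.34) is closer to uniform (p=0.5), so it has higher entropy.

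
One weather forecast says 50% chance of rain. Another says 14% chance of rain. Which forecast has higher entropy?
50% forecast

Treat each forecast as a Bernoulli distribution. Binary entropy is maximized at p=0.5 and falls off symmetrically toward 0 or 1. The 50% forecast is closer to 50%, so it is more uncertain. H(50%) ≈ 1.000 bits, H(14%) ≈ 0.584 bits.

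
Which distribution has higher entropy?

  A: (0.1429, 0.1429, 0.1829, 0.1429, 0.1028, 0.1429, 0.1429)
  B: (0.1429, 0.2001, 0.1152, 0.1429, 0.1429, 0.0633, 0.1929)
A

Both distributions are close to uniform, making this a harder comparison.

H(A) = 2.7909 bits
H(B) = 2.7366 bits

The distribution closer to uniform has higher entropy.
Answer: A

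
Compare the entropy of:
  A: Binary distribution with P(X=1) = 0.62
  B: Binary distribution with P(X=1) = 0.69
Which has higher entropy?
A

For binary distributions, entropy is maximized at p=0.5 and decreases as p moves toward 0 or 1.

H(A) = H(0.62) = 0.9580 bits
H(B) = H(0.69) = 0.8932 bits

Distribution A (p=0.62) is closer to uniform (p=0.5), so it has higher entropy.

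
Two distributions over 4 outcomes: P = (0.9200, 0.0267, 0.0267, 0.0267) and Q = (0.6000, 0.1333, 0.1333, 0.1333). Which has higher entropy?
Q

P is highly concentrated on one outcome (92%), making it nearly deterministic. Q spreads its mass more evenly (max 60%). The more spread-out distribution has higher entropy: H(P) ≈ 0.529 bits, H(Q) ≈ 1.605 bits.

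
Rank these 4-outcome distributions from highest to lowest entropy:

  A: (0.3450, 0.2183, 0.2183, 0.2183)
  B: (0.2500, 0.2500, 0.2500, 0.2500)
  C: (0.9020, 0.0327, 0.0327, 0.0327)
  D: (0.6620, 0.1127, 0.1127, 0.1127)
B > A > D > C

Key insight: Entropy is maximized by uniform distributions and minimized by concentrated distributions.

Entropies:
  H(A) = 1.9677 bits
  H(B) = 2.0000 bits
  H(C) = 0.6179 bits
  H(D) = 1.4586 bits

Ranking: B > A > D > C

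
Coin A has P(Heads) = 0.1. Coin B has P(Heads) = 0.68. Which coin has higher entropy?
B

For binary distributions, entropy is maximized at p=0.5 and decreases as p moves toward 0 or 1.

H(A) = H(0.1) = 0.4690 bits
H(B) = H(0.68) = 0.9044 bits

Distribution B (p=0.68) is closer to uniform (p=0.5), so it has higher entropy.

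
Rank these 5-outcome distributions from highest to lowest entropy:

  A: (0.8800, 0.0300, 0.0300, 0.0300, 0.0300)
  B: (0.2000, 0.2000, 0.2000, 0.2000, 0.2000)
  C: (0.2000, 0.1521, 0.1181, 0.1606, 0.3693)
B > C > A

Key insight: Entropy is maximized by uniform distributions and minimized by concentrated distributions.

- Uniform distributions have maximum entropy log₂(5) = 2.3219 bits
- The more "peaked" or concentrated a distribution, the lower its entropy

Entropies:
  H(A) = 0.7694 bits
  H(B) = 2.3219 bits
  H(C) = 2.1959 bits

Ranking: B > C > A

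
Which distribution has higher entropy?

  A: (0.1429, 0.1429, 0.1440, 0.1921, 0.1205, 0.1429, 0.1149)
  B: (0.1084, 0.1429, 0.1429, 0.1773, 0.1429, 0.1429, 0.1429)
B

Both distributions are close to uniform, making this a harder comparison.

H(A) = 2.7894 bits
H(B) = 2.7953 bits

The distribution closer to uniform has higher entropy.
Answer: B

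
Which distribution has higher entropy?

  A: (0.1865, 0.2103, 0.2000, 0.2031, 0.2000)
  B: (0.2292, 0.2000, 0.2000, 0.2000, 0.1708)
A

Both distributions are close to uniform, making this a harder comparison.

H(A) = 2.3208 bits
H(B) = 2.3158 bits

The distribution closer to uniform has higher entropy.
Answer: A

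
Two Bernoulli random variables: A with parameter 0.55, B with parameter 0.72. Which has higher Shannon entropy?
A

For binary distributions, entropy is maximized at p=0.5 and decreases as p moves toward 0 or 1.

H(A) = H(0.55) = 0.9928 bits
H(B) = H(0.72) = 0.8555 bits

Distribution A (p=0.55) is closer to uniform (p=0.5), so it has higher entropy.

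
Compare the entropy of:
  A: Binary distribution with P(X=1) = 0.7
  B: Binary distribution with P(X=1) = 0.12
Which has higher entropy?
A

For binary distributions, entropy is maximized at p=0.5 and decreases as p moves toward 0 or 1.

H(A) = H(0.7) = 0.8813 bits
H(B) = H(0.12) = 0.5294 bits

Distribution A (p=0.7) is closer to uniform (p=0.5), so it has higher entropy.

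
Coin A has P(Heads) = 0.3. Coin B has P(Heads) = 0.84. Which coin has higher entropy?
A

For binary distributions, entropy is maximized at p=0.5 and decreases as p moves toward 0 or 1.

H(A) = H(0.3) = 0.8813 bits
H(B) = H(0.84) = 0.6343 bits

Distribution A (p=0.3) is closer to uniform (p=0.5), so it has higher entropy.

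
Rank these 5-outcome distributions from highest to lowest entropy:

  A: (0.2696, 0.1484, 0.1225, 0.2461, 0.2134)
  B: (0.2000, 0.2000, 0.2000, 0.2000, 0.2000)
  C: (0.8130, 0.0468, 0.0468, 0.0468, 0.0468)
B > A > C

Key insight: Entropy is maximized by uniform distributions and minimized by concentrated distributions.

- Uniform distributions have maximum entropy log₂(5) = 2.3219 bits
- The more "peaked" or concentrated a distribution, the lower its entropy

Entropies:
  H(A) = 2.2627 bits
  H(B) = 2.3219 bits
  H(C) = 1.0692 bits

Ranking: B > A > C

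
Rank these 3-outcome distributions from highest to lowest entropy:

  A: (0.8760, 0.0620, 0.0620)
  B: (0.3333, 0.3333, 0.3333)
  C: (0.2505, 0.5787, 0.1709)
B > C > A

Key insight: Entropy is maximized by uniform distributions and minimized by concentrated distributions.

- Uniform distributions have maximum entropy log₂(3) = 1.5850 bits
- The more "peaked" or concentrated a distribution, the lower its entropy

Entropies:
  H(A) = 0.6648 bits
  H(B) = 1.5850 bits
  H(C) = 1.3925 bits

Ranking: B > C > A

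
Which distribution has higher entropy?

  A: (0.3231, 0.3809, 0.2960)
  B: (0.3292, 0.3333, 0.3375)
B

Both distributions are close to uniform, making this a harder comparison.

H(A) = 1.5769 bits
H(B) = 1.5849 bits

The distribution closer to uniform has higher entropy.
Answer: B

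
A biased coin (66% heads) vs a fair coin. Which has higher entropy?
Fair coin

The fair coin is uniform (p=0.5), maximizing binary entropy at 1 bit. The biased coin has H(0.66) ≈ 0.925 bits — its outcome is more predictable, so its entropy is lower.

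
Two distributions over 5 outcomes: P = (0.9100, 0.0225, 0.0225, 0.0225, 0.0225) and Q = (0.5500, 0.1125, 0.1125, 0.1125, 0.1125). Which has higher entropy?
Q

P is highly concentrated on one outcome (91%), making it nearly deterministic. Q spreads its mass more evenly (max 55%). The more spread-out distribution has higher entropy: H(P) ≈ 0.616 bits, H(Q) ≈ 1.893 bits.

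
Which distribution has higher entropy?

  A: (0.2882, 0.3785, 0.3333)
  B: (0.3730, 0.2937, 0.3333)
B

Both distributions are close to uniform, making this a harder comparison.

H(A) = 1.5761 bits
H(B) = 1.5781 bits

The distribution closer to uniform has higher entropy.
Answer: B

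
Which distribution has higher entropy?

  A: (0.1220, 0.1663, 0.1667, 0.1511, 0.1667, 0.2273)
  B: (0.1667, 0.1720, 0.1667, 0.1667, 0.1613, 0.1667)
B

Both distributions are close to uniform, making this a harder comparison.

H(A) = 2.5601 bits
H(B) = 2.5847 bits

The distribution closer to uniform has higher entropy.
Answer: B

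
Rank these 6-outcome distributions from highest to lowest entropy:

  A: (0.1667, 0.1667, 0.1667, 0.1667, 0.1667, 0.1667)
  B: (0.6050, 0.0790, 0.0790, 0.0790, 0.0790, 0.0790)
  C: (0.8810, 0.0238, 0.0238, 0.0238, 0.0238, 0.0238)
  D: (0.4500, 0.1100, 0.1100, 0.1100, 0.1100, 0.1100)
A > D > B > C

Key insight: Entropy is maximized by uniform distributions and minimized by concentrated distributions.

Entropies:
  H(A) = 2.5850 bits
  H(B) = 1.8851 bits
  H(C) = 0.8028 bits
  H(D) = 2.2698 bits

Ranking: A > D > B > C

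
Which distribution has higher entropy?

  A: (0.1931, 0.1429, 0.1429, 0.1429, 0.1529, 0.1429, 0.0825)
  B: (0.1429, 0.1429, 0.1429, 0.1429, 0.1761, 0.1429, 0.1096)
B

Both distributions are close to uniform, making this a harder comparison.

H(A) = 2.7736 bits
H(B) = 2.7961 bits

The distribution closer to uniform has higher entropy.
Answer: B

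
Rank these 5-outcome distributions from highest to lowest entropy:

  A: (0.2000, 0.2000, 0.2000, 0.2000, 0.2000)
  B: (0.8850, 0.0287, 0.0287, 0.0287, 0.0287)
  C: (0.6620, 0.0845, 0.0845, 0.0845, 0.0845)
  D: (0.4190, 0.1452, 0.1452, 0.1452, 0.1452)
A > D > C > B

Key insight: Entropy is maximized by uniform distributions and minimized by concentrated distributions.

Entropies:
  H(A) = 2.3219 bits
  H(B) = 0.7448 bits
  H(C) = 1.5989 bits
  H(D) = 2.1430 bits

Ranking: A > D > C > B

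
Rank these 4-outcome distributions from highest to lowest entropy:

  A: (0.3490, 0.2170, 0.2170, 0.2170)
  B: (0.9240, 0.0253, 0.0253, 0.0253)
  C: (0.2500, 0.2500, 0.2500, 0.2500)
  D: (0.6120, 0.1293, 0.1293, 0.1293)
C > A > D > B

Key insight: Entropy is maximized by uniform distributions and minimized by concentrated distributions.

Entropies:
  H(A) = 1.9650 bits
  H(B) = 0.5084 bits
  H(C) = 2.0000 bits
  H(D) = 1.5785 bits

Ranking: C > A > D > B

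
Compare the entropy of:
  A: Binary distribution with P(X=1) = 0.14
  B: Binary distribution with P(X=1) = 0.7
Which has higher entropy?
B

For binary distributions, entropy is maximized at p=0.5 and decreases as p moves toward 0 or 1.

H(A) = H(0.14) = 0.5842 bits
H(B) = H(0.7) = 0.8813 bits

Distribution B (p=0.7) is closer to uniform (p=0.5), so it has higher entropy.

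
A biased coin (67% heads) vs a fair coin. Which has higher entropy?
Fair coin

The fair coin is uniform (p=0.5), maximizing binary entropy at 1 bit. The biased coin has H(0.67) ≈ 0.915 bits — its outcome is more predictable, so its entropy is lower.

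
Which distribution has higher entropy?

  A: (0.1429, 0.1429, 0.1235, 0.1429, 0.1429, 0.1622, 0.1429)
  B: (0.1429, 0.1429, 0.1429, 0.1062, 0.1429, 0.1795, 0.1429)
A

Both distributions are close to uniform, making this a harder comparison.

H(A) = 2.8036 bits
H(B) = 2.7936 bits

The distribution closer to uniform has higher entropy.
Answer: A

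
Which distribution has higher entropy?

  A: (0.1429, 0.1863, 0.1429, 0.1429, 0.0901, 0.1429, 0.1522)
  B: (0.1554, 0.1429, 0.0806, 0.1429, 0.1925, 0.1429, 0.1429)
A

Both distributions are close to uniform, making this a harder comparison.

H(A) = 2.7821 bits
H(B) = 2.7721 bits

The distribution closer to uniform has higher entropy.
Answer: A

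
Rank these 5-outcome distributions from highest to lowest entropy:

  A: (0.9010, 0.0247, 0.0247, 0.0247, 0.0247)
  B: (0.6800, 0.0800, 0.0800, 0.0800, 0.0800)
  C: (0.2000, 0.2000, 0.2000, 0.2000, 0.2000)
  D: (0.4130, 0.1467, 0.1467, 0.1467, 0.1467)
C > D > B > A

Key insight: Entropy is maximized by uniform distributions and minimized by concentrated distributions.

Entropies:
  H(A) = 0.6638 bits
  H(B) = 1.5444 bits
  H(C) = 2.3219 bits
  H(D) = 2.1520 bits

Ranking: C > D > B > A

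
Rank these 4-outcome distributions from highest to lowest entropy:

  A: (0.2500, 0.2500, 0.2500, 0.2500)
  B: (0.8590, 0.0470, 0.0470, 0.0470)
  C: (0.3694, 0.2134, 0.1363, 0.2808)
A > C > B

Key insight: Entropy is maximized by uniform distributions and minimized by concentrated distributions.

- Uniform distributions have maximum entropy log₂(4) = 2.0000 bits
- The more "peaked" or concentrated a distribution, the lower its entropy

Entropies:
  H(A) = 2.0000 bits
  H(B) = 0.8103 bits
  H(C) = 1.9127 bits

Ranking: A > C > B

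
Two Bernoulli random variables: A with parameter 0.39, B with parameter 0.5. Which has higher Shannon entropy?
B

For binary distributions, entropy is maximized at p=0.5 and decreases as p moves toward 0 or 1.

H(A) = H(0.39) = 0.9648 bits
H(B) = H(0.5) = 1.0000 bits

Distribution B (p=0.5) is closer to uniform (p=0.5), so it has higher entropy.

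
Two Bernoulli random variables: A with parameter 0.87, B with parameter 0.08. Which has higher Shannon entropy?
A

For binary distributions, entropy is maximized at p=0.5 and decreases as p moves toward 0 or 1.

H(A) = H(0.87) = 0.5574 bits
H(B) = H(0.08) = 0.4022 bits

Distribution A (p=0.87) is closer to uniform (p=0.5), so it has higher entropy.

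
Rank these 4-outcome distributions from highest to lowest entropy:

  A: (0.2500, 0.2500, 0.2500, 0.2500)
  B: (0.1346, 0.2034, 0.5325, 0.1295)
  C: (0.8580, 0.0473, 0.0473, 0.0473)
A > B > C

Key insight: Entropy is maximized by uniform distributions and minimized by concentrated distributions.

- Uniform distributions have maximum entropy log₂(4) = 2.0000 bits
- The more "peaked" or concentrated a distribution, the lower its entropy

Entropies:
  H(A) = 2.0000 bits
  H(B) = 1.7228 bits
  H(C) = 0.8145 bits

Ranking: A > B > C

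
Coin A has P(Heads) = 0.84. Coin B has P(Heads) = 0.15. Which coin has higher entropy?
A

For binary distributions, entropy is maximized at p=0.5 and decreases as p moves toward 0 or 1.

H(A) = H(0.84) = 0.6343 bits
H(B) = H(0.15) = 0.6098 bits

Distribution A (p=0.84) is closer to uniform (p=0.5), so it has higher entropy.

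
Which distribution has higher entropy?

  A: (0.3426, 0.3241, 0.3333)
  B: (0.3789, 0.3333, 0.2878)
A

Both distributions are close to uniform, making this a harder comparison.

H(A) = 1.5846 bits
H(B) = 1.5760 bits

The distribution closer to uniform has higher entropy.
Answer: A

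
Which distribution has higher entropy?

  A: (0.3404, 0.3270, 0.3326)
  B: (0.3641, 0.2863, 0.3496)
A

Both distributions are close to uniform, making this a harder comparison.

H(A) = 1.5848 bits
H(B) = 1.5774 bits

The distribution closer to uniform has higher entropy.
Answer: A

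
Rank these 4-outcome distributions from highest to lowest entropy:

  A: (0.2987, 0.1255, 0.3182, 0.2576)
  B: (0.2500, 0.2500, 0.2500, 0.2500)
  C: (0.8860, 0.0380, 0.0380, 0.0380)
B > A > C

Key insight: Entropy is maximized by uniform distributions and minimized by concentrated distributions.

- Uniform distributions have maximum entropy log₂(4) = 2.0000 bits
- The more "peaked" or concentrated a distribution, the lower its entropy

Entropies:
  H(A) = 1.9262 bits
  H(B) = 2.0000 bits
  H(C) = 0.6926 bits

Ranking: B > A > C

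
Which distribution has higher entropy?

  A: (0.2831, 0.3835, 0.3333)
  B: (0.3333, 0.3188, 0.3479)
B

Both distributions are close to uniform, making this a harder comparison.

H(A) = 1.5740 bits
H(B) = 1.5840 bits

The distribution closer to uniform has higher entropy.
Answer: B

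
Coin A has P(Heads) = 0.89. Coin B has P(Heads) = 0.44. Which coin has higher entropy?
B

For binary distributions, entropy is maximized at p=0.5 and decreases as p moves toward 0 or 1.

H(A) = H(0.89) = 0.4999 bits
H(B) = H(0.44) = 0.9896 bits

Distribution B (p=0.44) is closer to uniform (p=0.5), so it has higher entropy.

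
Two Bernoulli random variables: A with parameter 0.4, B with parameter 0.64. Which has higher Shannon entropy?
A

For binary distributions, entropy is maximized at p=0.5 and decreases as p moves toward 0 or 1.

H(A) = H(0.4) = 0.9710 bits
H(B) = H(0.64) = 0.9427 bits

Distribution A (p=0.4) is closer to uniform (p=0.5), so it has higher entropy.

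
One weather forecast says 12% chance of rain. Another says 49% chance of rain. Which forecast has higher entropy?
49% forecast

Treat each forecast as a Bernoulli distribution. Binary entropy is maximized at p=0.5 and falls off symmetrically toward 0 or 1. The 49% forecast is closer to 50%, so it is more uncertain. H(12%) ≈ 0.529 bits, H(49%) ≈ 1.000 bits.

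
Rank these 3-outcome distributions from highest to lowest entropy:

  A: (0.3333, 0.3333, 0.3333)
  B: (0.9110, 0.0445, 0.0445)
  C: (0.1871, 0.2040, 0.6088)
A > C > B

Key insight: Entropy is maximized by uniform distributions and minimized by concentrated distributions.

- Uniform distributions have maximum entropy log₂(3) = 1.5850 bits
- The more "peaked" or concentrated a distribution, the lower its entropy

Entropies:
  H(A) = 1.5850 bits
  H(B) = 0.5221 bits
  H(C) = 1.3562 bits

Ranking: A > C > B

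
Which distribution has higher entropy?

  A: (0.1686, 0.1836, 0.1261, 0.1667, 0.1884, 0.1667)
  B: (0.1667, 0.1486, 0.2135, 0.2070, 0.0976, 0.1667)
A

Both distributions are close to uniform, making this a harder comparison.

H(A) = 2.5740 bits
H(B) = 2.5440 bits

The distribution closer to uniform has higher entropy.
Answer: A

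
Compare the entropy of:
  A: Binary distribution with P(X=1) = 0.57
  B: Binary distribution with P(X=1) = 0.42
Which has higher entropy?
A

For binary distributions, entropy is maximized at p=0.5 and decreases as p moves toward 0 or 1.

H(A) = H(0.57) = 0.9858 bits
H(B) = H(0.42) = 0.9815 bits

Distribution A (p=0.57) is closer to uniform (p=0.5), so it has higher entropy.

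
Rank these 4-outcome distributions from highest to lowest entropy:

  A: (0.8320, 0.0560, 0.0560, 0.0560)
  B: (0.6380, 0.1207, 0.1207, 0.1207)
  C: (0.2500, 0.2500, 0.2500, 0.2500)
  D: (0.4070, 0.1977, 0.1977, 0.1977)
C > D > B > A

Key insight: Entropy is maximized by uniform distributions and minimized by concentrated distributions.

Entropies:
  H(A) = 0.9194 bits
  H(B) = 1.5181 bits
  H(C) = 2.0000 bits
  H(D) = 1.9148 bits

Ranking: C > D > B > A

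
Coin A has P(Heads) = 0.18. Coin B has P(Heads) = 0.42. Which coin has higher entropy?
B

For binary distributions, entropy is maximized at p=0.5 and decreases as p moves toward 0 or 1.

H(A) = H(0.18) = 0.6801 bits
H(B) = H(0.42) = 0.9815 bits

Distribution B (p=0.42) is closer to uniform (p=0.5), so it has higher entropy.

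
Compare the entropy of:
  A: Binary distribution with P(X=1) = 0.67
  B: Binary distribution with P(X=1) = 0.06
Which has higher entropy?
A

For binary distributions, entropy is maximized at p=0.5 and decreases as p moves toward 0 or 1.

H(A) = H(0.67) = 0.9149 bits
H(B) = H(0.06) = 0.3274 bits

Distribution A (p=0.67) is closer to uniform (p=0.5), so it has higher entropy.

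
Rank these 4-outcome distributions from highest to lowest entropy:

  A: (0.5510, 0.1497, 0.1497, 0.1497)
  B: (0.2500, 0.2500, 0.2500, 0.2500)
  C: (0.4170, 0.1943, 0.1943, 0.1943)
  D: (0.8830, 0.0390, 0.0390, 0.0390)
B > C > A > D

Key insight: Entropy is maximized by uniform distributions and minimized by concentrated distributions.

Entropies:
  H(A) = 1.7041 bits
  H(B) = 2.0000 bits
  H(C) = 1.9041 bits
  H(D) = 0.7061 bits

Ranking: B > C > A > D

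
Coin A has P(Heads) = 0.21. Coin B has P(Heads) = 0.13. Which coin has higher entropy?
A

For binary distributions, entropy is maximized at p=0.5 and decreases as p moves toward 0 or 1.

H(A) = H(0.21) = 0.7415 bits
H(B) = H(0.13) = 0.5574 bits

Distribution A (p=0.21) is closer to uniform (p=0.5), so it has higher entropy.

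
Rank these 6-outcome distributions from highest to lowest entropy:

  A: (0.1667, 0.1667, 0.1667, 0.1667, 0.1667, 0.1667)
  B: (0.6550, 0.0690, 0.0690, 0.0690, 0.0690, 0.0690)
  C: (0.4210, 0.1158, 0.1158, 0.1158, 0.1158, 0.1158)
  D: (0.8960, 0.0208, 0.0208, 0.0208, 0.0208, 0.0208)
A > C > B > D

Key insight: Entropy is maximized by uniform distributions and minimized by concentrated distributions.

Entropies:
  H(A) = 2.5850 bits
  H(B) = 1.7306 bits
  H(C) = 2.3263 bits
  H(D) = 0.7230 bits

Ranking: A > C > B > D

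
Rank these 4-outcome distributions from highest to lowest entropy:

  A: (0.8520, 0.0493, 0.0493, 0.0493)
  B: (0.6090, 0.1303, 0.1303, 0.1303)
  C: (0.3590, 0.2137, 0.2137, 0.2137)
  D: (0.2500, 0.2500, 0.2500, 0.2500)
D > C > B > A

Key insight: Entropy is maximized by uniform distributions and minimized by concentrated distributions.

Entropies:
  H(A) = 0.8394 bits
  H(B) = 1.5852 bits
  H(C) = 1.9578 bits
  H(D) = 2.0000 bits

Ranking: D > C > B > A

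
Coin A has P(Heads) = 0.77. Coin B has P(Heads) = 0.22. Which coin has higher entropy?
A

For binary distributions, entropy is maximized at p=0.5 and decreases as p moves toward 0 or 1.

H(A) = H(0.77) = 0.7780 bits
H(B) = H(0.22) = 0.7602 bits

Distribution A (p=0.77) is closer to uniform (p=0.5), so it has higher entropy.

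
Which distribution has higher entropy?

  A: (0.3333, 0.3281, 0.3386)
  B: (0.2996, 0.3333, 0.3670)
A

Both distributions are close to uniform, making this a harder comparison.

H(A) = 1.5848 bits
H(B) = 1.5800 bits

The distribution closer to uniform has higher entropy.
Answer: A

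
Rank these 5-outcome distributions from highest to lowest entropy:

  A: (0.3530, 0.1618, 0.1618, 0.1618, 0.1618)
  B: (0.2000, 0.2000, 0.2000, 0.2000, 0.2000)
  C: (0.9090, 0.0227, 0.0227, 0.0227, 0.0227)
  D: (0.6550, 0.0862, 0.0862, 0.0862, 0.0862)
B > A > D > C

Key insight: Entropy is maximized by uniform distributions and minimized by concentrated distributions.

Entropies:
  H(A) = 2.2307 bits
  H(B) = 2.3219 bits
  H(C) = 0.6218 bits
  H(D) = 1.6195 bits

Ranking: B > A > D > C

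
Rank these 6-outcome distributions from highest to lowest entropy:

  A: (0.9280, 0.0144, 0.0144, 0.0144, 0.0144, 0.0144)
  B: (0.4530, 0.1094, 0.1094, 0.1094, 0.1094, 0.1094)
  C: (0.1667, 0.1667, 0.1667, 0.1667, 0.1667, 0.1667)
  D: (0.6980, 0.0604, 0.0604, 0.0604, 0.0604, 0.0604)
C > B > D > A

Key insight: Entropy is maximized by uniform distributions and minimized by concentrated distributions.

Entropies:
  H(A) = 0.5405 bits
  H(B) = 2.2637 bits
  H(C) = 2.5850 bits
  H(D) = 1.5849 bits

Ranking: C > B > D > A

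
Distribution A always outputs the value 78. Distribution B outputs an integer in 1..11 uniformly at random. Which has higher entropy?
B

A is deterministic, so H(A) = 0. B is uniform over 11 outcomes, so H(B) = log₂(11) = 3.459 bits. Any distribution with genuine randomness has higher entropy than a deterministic one.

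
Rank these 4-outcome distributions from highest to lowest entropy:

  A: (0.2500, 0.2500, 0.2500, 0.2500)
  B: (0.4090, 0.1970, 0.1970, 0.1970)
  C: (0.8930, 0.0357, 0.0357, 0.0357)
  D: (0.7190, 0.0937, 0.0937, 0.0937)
A > B > D > C

Key insight: Entropy is maximized by uniform distributions and minimized by concentrated distributions.

Entropies:
  H(A) = 2.0000 bits
  H(B) = 1.9127 bits
  H(C) = 0.6604 bits
  H(D) = 1.3022 bits

Ranking: A > B > D > C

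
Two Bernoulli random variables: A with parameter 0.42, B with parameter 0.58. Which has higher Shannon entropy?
Equal

For binary distributions, entropy is maximized at p=0.5 and decreases as p moves toward 0 or 1.

H(A) = H(0.42) = 0.9815 bits
H(B) = H(0.58) = 0.9815 bits

Both distributions are equally far from uniform (|0.42-0.5| = |0.58-0.5|), so they have the same entropy.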